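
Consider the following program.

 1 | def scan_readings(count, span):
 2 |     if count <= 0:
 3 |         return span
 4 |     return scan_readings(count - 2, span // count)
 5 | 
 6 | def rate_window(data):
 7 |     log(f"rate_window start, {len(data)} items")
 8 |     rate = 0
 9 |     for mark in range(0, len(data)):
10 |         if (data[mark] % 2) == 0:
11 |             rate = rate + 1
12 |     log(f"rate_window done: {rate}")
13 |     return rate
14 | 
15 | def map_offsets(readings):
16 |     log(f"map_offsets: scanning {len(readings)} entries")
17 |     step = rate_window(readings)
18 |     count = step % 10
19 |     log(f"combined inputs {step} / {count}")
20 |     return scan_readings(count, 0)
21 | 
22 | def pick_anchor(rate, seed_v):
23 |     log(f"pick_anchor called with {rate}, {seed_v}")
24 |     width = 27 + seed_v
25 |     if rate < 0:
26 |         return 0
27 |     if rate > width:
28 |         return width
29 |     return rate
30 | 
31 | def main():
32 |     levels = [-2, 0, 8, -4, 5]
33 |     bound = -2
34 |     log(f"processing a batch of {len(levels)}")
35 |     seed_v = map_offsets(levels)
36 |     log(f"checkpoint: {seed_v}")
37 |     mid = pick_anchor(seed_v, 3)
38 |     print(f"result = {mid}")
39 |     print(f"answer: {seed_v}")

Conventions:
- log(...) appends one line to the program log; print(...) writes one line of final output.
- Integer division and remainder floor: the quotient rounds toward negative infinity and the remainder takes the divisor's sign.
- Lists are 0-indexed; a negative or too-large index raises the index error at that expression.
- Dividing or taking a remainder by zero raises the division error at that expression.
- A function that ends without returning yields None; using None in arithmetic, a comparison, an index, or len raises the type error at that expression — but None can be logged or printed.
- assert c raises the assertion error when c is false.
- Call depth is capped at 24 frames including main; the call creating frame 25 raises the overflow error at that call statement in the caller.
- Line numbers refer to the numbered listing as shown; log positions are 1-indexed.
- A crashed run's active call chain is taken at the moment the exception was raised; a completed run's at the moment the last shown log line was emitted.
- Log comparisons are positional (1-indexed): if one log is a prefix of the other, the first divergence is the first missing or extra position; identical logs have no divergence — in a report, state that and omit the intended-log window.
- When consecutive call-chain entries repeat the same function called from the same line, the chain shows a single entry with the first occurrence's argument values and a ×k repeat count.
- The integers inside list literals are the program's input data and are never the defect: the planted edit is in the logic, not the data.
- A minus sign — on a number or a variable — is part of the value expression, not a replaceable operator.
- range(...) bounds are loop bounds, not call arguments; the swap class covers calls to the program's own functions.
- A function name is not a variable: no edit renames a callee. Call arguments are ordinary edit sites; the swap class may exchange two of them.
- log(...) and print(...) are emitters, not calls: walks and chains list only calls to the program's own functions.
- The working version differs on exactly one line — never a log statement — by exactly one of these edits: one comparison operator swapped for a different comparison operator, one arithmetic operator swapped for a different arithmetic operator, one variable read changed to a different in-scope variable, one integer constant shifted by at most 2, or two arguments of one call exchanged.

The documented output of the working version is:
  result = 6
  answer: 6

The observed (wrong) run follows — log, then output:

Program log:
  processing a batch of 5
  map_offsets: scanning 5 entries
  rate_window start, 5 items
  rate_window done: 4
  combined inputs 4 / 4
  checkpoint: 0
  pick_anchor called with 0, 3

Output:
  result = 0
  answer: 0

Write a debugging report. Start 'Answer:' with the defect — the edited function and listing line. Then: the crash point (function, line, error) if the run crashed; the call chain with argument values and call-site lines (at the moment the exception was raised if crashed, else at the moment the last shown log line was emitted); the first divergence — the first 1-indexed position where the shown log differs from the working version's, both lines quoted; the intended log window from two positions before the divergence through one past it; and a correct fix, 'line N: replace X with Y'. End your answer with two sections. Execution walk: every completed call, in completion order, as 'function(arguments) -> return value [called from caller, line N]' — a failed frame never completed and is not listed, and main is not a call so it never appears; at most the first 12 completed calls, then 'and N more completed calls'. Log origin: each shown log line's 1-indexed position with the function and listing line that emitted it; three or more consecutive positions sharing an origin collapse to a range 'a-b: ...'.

Answer: the defect is in scan_readings at line 4.
Key fact: Position 6 is the first bad log line: 'checkpoint: 0' should read 'checkpoint: 6'.
Call chain: main -> pick_anchor(0, 3) (called at line 37).
First divergence: position 6; shown 'checkpoint: 0' vs intended 'checkpoint: 6'.
Intended log window:
  4: rate_window done: 4
  5: combined inputs 4 / 4
  6: checkpoint: 6
  7: pick_anchor called with 6, 3
Execution walk:
  rate_window([-2, 0, 8, -4, 5]) -> 4  [called from map_offsets, line 17]
  scan_readings(0, 0) -> 0  [called from scan_readings, line 4]
  scan_readings(2, 0) -> 0  [called from scan_readings, line 4]
  scan_readings(4, 0) -> 0  [called from map_offsets, line 20]
  map_offsets([-2, 0, 8, -4, 5]) -> 0  [called from main, line 35]
  pick_anchor(0, 3) -> 0  [called from main, line 37]
Origin of each log line:
  1: logged in main at line 34
  2: logged in map_offsets at line 16
  3: logged in rate_window at line 7
  4: logged in rate_window at line 12
  5: logged in map_offsets at line 19
  6: logged in main at line 36
  7: logged in pick_anchor at line 23
A correct fix: line 4: replace `//` with `+`.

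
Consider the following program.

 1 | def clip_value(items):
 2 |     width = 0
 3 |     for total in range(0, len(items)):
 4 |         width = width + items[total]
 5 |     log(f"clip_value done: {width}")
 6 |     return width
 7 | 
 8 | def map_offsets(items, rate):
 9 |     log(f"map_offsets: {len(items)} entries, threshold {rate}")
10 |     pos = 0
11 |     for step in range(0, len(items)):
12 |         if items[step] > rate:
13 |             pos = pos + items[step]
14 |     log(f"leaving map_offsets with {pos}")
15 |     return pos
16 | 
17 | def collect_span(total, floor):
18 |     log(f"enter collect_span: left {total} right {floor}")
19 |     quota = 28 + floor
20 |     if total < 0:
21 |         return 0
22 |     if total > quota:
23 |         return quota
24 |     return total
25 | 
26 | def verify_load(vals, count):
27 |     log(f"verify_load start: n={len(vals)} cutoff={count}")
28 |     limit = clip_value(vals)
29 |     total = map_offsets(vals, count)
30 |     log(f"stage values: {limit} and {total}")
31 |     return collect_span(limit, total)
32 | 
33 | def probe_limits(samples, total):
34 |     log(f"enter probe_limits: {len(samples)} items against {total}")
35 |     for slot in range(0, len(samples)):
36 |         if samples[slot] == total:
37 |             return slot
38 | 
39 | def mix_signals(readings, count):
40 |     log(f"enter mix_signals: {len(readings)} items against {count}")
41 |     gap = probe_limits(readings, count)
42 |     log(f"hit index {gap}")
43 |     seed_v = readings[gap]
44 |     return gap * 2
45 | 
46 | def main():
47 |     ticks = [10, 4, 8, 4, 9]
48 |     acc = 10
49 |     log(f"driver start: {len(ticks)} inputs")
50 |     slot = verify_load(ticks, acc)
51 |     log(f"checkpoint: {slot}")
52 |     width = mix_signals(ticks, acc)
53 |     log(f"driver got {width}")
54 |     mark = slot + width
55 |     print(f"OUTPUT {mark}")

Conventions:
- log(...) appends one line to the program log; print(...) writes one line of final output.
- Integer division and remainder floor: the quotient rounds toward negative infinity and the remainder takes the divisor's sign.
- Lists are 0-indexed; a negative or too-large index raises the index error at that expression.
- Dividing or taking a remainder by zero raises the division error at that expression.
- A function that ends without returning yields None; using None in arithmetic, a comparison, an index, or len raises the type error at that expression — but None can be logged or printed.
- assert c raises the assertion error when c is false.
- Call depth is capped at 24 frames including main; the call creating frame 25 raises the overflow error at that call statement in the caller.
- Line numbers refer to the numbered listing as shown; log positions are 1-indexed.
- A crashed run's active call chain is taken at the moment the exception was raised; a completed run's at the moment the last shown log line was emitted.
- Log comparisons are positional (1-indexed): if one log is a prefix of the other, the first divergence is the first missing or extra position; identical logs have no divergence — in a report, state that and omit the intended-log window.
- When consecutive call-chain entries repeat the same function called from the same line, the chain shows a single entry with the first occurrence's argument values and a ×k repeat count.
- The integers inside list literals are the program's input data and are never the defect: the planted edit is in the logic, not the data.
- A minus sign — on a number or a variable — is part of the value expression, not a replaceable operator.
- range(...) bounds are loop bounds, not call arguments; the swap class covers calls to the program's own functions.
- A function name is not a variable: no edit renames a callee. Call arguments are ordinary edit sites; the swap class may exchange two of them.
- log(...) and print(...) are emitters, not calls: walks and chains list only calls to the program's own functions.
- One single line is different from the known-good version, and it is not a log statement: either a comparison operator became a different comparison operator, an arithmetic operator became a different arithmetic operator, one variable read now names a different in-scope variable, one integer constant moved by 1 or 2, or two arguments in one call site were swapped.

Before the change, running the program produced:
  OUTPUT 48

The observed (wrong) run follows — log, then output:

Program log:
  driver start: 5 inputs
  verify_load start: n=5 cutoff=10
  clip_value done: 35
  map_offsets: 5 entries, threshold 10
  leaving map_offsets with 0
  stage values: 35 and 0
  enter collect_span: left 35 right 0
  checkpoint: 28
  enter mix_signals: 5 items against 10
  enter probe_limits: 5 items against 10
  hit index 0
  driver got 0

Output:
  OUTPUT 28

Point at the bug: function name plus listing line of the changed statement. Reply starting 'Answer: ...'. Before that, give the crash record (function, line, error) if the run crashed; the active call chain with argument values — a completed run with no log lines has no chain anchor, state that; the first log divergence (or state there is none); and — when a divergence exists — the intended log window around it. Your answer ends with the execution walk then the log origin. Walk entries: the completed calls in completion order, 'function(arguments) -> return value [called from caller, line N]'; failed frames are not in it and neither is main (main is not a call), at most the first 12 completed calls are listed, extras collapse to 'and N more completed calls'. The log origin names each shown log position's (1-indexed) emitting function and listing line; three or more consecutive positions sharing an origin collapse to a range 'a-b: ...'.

Answer: the defect is in mix_signals at line 44.
Core observation: The log first diverges at position 12: the faulty run prints 'driver got 0' where the working version prints 'driver got 20'.
Call chain: main.
First divergence: position 12; shown 'driver got 0' vs intended 'driver got 20'.
Intended log window:
  10: enter probe_limits: 5 items against 10
  11: hit index 0
  12: driver got 20
Execution walk:
  clip_value([10, 4, 8, 4, 9]) -> 35  [called from verify_load, line 28]
  map_offsets([10, 4, 8, 4, 9], 10) -> 0  [called from verify_load, line 29]
  collect_span(35, 0) -> 28  [called from verify_load, line 31]
  verify_load([10, 4, 8, 4, 9], 10) -> 28  [called from main, line 50]
  probe_limits([10, 4, 8, 4, 9], 10) -> 0  [called from mix_signals, line 41]
  mix_signals([10, 4, 8, 4, 9], 10) -> 0  [called from main, line 52]
Log origin:
  1: logged in main at line 49
  2: logged in verify_load at line 27
  3: logged in clip_value at line 5
  4: logged in map_offsets at line 9
  5: logged in map_offsets at line 14
  6: logged in verify_load at line 30
  7: logged in collect_span at line 18
  8: logged in main at line 51
  9: logged in mix_signals at line 40
  10: logged in probe_limits at line 34
  11: logged in mix_signals at line 42
  12: logged in main at line 53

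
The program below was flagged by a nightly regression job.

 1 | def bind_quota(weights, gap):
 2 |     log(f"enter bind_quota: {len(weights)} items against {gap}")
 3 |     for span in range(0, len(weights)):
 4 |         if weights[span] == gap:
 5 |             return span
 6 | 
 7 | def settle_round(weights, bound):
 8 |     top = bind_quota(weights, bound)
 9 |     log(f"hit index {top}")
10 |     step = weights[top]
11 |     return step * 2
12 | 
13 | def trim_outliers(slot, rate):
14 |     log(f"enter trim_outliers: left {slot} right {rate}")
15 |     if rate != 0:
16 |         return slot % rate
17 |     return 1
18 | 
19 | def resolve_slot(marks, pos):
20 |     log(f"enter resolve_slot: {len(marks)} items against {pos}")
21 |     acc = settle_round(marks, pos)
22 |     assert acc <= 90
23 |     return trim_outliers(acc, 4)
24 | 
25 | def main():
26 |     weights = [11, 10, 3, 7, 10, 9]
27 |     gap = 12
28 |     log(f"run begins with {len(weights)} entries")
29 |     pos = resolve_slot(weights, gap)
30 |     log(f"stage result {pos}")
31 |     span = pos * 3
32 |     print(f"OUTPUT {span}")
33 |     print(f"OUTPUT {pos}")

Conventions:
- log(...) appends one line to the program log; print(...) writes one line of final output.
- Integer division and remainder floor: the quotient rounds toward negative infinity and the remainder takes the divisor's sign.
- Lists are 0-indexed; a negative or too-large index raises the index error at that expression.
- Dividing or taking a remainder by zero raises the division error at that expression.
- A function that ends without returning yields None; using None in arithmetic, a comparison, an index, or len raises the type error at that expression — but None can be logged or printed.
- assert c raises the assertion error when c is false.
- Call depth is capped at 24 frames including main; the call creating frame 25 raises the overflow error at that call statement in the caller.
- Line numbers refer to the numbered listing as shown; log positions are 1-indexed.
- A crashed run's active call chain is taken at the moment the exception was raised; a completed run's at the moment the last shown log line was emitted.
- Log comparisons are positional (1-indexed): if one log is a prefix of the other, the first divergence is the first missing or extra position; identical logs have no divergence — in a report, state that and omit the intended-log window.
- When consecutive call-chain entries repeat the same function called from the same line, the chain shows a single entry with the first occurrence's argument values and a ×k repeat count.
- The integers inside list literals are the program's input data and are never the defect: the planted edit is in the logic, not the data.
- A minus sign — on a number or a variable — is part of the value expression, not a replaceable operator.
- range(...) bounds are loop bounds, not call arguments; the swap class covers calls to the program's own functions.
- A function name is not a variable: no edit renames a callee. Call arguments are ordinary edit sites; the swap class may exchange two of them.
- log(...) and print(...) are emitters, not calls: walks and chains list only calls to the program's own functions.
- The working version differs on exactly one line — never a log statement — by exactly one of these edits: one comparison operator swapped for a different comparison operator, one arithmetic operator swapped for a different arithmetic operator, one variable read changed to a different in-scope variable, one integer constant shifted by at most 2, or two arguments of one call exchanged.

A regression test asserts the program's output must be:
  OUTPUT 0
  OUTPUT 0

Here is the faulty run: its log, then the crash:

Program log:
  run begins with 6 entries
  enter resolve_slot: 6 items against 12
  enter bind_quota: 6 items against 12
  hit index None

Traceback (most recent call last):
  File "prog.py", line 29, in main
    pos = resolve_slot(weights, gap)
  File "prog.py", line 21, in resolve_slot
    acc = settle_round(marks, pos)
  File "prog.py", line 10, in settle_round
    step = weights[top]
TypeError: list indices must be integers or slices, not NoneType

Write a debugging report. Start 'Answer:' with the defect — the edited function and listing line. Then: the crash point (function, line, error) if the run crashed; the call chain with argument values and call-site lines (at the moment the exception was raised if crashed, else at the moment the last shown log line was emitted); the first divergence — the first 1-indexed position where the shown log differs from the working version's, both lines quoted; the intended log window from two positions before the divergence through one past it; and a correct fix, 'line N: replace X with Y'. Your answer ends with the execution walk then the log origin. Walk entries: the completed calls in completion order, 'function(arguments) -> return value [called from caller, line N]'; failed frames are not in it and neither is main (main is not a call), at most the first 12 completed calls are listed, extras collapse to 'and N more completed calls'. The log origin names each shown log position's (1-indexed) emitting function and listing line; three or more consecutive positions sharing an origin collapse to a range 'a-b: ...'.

Answer: the defect is in main at line 27.
The tell: Position 2 is the first bad log line: 'enter resolve_slot: 6 items against 12' should read 'enter resolve_slot: 6 items against 10'.
Crash: settle_round, line 10, TypeError.
Call chain: main -> resolve_slot([11, 10, 3, 7, 10, 9], 12) (called at line 29) -> settle_round([11, 10, 3, 7, 10, 9], 12) (called at line 21).
First divergence: position 2 — the shown line 'enter resolve_slot: 6 items against 12' should read 'enter resolve_slot: 6 items against 10'.
Intended log window:
  1: run begins with 6 entries
  2: enter resolve_slot: 6 items against 10
  3: enter bind_quota: 6 items against 10
Execution walk:
  bind_quota([11, 10, 3, 7, 10, 9], 12) -> None  [called from settle_round, line 8]
Log origin:
  1: emitted by main (line 28)
  2: emitted by resolve_slot (line 20)
  3: emitted by bind_quota (line 2)
  4: emitted by settle_round (line 9)
A correct fix: line 27: replace `12` with `10`.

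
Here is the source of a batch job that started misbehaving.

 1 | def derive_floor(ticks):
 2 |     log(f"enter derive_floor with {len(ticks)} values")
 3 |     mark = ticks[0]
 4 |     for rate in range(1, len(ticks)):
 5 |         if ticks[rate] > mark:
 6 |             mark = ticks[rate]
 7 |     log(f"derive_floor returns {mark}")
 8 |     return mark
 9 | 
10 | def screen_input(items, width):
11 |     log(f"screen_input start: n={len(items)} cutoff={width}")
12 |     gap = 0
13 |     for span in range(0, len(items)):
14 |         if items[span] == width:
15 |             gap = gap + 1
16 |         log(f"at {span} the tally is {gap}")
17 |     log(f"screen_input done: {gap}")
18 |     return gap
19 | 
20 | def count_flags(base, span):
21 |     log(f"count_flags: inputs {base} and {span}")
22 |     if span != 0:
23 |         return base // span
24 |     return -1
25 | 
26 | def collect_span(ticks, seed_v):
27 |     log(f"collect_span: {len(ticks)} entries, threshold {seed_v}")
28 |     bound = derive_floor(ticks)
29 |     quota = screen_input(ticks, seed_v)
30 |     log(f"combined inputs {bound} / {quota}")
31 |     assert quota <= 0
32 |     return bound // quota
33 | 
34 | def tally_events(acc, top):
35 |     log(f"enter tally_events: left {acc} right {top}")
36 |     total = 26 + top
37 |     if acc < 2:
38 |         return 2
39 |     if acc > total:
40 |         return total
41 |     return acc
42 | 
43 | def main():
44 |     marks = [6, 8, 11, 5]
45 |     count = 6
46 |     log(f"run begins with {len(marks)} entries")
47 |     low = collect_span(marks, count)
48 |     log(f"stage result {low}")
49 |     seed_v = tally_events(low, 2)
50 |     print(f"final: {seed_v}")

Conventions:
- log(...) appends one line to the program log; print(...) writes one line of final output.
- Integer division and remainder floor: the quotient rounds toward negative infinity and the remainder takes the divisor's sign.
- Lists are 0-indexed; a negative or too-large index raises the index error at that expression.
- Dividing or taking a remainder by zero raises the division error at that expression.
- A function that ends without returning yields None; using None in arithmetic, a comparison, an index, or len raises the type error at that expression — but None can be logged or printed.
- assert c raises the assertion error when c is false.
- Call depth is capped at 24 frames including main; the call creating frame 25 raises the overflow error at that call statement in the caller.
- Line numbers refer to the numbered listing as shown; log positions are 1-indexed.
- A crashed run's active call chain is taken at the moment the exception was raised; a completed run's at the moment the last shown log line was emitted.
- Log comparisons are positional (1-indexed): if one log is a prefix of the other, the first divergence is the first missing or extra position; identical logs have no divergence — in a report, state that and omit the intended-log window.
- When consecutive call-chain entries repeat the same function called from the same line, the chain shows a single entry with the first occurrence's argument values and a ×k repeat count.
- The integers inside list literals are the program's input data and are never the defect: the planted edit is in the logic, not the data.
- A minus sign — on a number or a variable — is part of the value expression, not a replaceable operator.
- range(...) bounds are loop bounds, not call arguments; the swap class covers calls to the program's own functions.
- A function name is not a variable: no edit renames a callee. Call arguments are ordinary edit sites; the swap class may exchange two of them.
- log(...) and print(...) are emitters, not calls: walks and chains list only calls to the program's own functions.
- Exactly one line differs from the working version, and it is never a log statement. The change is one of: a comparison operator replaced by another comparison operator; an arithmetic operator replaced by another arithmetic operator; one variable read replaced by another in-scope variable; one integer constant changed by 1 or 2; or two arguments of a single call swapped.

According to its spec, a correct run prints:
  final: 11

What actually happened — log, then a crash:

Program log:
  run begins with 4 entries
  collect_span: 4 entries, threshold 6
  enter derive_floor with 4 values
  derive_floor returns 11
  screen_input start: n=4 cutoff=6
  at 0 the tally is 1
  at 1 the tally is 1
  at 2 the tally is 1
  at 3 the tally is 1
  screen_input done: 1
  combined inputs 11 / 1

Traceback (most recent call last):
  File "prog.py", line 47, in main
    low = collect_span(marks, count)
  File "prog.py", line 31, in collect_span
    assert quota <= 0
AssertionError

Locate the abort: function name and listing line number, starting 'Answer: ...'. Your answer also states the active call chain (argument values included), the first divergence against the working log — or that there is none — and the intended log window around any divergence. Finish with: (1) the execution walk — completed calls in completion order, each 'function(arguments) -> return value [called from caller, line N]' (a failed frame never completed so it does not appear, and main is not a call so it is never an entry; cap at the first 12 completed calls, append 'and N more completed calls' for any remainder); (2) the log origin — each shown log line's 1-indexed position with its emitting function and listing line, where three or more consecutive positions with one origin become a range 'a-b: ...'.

Answer: the error was raised in collect_span, line 31.
Key observation: A complete run would log 'stage result 11' next, but this one stopped at 11 lines.
Call chain: main -> collect_span([6, 8, 11, 5], 6) (called at line 47).
First divergence: position 12 (shown log ended at 11 lines; the working version continues: 'stage result 11').
Intended log window:
  10: screen_input done: 1
  11: combined inputs 11 / 1
  12: stage result 11
  13: enter tally_events: left 11 right 2
Execution walk:
  derive_floor([6, 8, 11, 5]) -> 11  [called from collect_span, line 28]
  screen_input([6, 8, 11, 5], 6) -> 1  [called from collect_span, line 29]
Log line origins:
  1 — main, line 46
  2 — collect_span, line 27
  3 — derive_floor, line 2
  4 — derive_floor, line 7
  5 — screen_input, line 11
  6-9 — screen_input, line 16
  10 — screen_input, line 17
  11 — collect_span, line 30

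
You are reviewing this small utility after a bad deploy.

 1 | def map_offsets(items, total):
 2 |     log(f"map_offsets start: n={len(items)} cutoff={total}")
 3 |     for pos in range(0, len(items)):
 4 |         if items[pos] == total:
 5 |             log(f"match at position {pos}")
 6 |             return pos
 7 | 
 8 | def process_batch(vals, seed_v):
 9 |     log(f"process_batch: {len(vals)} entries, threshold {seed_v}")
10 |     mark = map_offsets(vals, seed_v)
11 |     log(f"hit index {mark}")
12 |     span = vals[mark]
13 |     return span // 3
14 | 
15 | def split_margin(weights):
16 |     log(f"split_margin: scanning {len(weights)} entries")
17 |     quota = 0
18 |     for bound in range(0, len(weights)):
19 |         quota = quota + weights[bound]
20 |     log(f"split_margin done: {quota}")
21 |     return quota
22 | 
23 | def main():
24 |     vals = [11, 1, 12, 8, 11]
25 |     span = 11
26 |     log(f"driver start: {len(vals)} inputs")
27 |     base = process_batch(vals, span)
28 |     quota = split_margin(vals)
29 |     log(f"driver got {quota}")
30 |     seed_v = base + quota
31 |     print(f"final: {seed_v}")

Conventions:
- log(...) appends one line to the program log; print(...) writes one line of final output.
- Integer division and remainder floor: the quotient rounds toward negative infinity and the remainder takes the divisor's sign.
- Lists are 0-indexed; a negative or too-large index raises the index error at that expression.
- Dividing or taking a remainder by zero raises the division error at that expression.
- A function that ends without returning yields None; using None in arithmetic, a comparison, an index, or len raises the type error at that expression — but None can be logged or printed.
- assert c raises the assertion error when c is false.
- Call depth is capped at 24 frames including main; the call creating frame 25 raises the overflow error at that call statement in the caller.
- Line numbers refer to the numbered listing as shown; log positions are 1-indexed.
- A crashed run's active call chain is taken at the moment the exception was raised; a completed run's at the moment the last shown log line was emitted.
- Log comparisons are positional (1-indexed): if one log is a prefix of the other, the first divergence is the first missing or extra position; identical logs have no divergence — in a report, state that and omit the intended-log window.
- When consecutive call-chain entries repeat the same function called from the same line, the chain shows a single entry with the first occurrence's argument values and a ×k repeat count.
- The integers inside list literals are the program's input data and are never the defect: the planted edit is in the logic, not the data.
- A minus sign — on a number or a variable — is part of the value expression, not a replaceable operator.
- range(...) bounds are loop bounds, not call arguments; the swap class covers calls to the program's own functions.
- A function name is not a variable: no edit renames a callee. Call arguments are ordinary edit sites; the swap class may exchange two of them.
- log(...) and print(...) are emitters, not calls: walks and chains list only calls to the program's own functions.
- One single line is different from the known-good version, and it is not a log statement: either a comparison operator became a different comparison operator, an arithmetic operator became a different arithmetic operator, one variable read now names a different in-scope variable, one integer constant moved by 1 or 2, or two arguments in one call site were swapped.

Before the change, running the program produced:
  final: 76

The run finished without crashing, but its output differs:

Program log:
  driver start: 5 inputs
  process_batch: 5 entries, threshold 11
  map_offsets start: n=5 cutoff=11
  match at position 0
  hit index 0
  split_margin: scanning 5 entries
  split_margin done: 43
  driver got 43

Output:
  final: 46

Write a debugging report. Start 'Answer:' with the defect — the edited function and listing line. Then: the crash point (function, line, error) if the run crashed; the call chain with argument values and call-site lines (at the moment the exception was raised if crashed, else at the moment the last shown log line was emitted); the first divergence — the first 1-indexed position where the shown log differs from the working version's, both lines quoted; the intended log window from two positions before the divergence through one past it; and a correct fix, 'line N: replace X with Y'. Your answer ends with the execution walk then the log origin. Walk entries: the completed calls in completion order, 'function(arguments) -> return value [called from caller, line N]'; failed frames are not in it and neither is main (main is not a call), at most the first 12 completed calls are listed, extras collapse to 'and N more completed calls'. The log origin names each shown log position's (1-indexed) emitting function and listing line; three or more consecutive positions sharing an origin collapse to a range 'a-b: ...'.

Answer: the defect is in process_batch at line 13.
Key observation: Log streams are identical — the defect surfaces only in the printed output.
Call chain: main.
First divergence: none (the log streams are identical).
Execution walk:
  map_offsets([11, 1, 12, 8, 11], 11) -> 0  [called from process_batch, line 10]
  process_batch([11, 1, 12, 8, 11], 11) -> 3  [called from main, line 27]
  split_margin([11, 1, 12, 8, 11]) -> 43  [called from main, line 28]
Log origins:
  1: logged in main at line 26
  2: logged in process_batch at line 9
  3: logged in map_offsets at line 2
  4: logged in map_offsets at line 5
  5: logged in process_batch at line 11
  6: logged in split_margin at line 16
  7: logged in split_margin at line 20
  8: logged in main at line 29
A correct fix: line 13: replace `//` with `*`.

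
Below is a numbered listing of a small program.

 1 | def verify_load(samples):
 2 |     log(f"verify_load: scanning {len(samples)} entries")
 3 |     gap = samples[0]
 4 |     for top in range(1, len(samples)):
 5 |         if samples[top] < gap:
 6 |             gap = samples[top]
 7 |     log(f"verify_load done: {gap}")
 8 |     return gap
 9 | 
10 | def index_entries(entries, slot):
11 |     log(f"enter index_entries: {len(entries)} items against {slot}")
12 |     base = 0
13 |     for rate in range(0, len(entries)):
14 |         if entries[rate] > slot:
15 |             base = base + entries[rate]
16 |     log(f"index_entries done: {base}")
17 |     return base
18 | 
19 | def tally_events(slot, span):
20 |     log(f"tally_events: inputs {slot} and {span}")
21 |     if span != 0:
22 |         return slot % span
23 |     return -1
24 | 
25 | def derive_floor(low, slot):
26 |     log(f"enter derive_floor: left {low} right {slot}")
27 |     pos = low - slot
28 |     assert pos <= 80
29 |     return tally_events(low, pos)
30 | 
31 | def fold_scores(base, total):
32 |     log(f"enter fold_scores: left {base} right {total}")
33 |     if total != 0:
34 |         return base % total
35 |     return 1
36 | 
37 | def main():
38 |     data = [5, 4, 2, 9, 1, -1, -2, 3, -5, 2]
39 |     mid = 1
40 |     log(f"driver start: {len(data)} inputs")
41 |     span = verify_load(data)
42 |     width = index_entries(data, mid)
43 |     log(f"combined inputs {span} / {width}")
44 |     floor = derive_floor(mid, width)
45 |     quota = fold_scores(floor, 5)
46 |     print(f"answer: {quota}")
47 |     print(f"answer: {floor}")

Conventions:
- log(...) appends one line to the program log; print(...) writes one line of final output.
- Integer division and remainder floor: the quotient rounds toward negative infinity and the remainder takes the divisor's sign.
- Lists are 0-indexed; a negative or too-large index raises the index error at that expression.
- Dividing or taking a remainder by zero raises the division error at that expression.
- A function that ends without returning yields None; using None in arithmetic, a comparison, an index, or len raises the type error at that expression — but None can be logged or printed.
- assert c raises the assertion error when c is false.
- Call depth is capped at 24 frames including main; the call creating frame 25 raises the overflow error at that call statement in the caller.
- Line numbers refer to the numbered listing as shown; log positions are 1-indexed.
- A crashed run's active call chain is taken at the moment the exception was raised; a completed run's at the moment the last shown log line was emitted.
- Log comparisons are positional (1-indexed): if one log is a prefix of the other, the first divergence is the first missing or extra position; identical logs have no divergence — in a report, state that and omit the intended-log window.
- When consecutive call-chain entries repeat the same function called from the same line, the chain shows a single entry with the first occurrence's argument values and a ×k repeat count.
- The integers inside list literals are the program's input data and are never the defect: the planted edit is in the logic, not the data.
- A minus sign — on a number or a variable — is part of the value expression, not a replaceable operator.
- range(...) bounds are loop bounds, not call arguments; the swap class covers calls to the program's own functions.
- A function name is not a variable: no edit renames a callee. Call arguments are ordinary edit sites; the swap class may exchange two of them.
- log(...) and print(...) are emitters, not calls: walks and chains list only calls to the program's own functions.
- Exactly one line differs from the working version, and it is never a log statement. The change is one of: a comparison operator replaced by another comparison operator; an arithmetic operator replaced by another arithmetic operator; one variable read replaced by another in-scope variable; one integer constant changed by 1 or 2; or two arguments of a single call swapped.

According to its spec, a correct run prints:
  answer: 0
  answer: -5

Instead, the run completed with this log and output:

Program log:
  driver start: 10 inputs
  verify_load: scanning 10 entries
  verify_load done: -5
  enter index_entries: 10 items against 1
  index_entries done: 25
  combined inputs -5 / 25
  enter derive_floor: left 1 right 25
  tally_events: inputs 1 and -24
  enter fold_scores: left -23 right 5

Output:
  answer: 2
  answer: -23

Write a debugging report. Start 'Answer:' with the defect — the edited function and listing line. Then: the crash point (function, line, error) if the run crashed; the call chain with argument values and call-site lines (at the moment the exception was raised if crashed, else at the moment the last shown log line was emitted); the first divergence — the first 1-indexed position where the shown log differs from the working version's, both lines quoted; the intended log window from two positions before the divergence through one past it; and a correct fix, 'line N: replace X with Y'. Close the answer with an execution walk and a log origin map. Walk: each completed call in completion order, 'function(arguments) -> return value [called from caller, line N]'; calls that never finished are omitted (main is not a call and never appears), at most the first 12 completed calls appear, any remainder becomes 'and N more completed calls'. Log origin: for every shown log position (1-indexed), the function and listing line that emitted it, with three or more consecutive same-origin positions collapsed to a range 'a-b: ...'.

Answer: the defect is in main at line 44.
Key observation: Position 7 is the first bad log line: 'enter derive_floor: left 1 right 25' should read 'enter derive_floor: left -5 right 25'.
Call chain: main -> fold_scores(-23, 5) (called at line 45).
First divergence: position 7; shown 'enter derive_floor: left 1 right 25' vs intended 'enter derive_floor: left -5 right 25'.
Intended log window:
  5: index_entries done: 25
  6: combined inputs -5 / 25
  7: enter derive_floor: left -5 right 25
  8: tally_events: inputs -5 and -30
Execution walk:
  verify_load([5, 4, 2, 9, 1, -1, -2, 3, -5, 2]) -> -5  [called from main, line 41]
  index_entries([5, 4, 2, 9, 1, -1, -2, 3, -5, 2], 1) -> 25  [called from main, line 42]
  tally_events(1, -24) -> -23  [called from derive_floor, line 29]
  derive_floor(1, 25) -> -23  [called from main, line 44]
  fold_scores(-23, 5) -> 2  [called from main, line 45]
Log origin:
  1: logged in main at line 40
  2: logged in verify_load at line 2
  3: logged in verify_load at line 7
  4: logged in index_entries at line 11
  5: logged in index_entries at line 16
  6: logged in main at line 43
  7: logged in derive_floor at line 26
  8: logged in tally_events at line 20
  9: logged in fold_scores at line 32
A correct fix: line 44: replace `mid` with `span`.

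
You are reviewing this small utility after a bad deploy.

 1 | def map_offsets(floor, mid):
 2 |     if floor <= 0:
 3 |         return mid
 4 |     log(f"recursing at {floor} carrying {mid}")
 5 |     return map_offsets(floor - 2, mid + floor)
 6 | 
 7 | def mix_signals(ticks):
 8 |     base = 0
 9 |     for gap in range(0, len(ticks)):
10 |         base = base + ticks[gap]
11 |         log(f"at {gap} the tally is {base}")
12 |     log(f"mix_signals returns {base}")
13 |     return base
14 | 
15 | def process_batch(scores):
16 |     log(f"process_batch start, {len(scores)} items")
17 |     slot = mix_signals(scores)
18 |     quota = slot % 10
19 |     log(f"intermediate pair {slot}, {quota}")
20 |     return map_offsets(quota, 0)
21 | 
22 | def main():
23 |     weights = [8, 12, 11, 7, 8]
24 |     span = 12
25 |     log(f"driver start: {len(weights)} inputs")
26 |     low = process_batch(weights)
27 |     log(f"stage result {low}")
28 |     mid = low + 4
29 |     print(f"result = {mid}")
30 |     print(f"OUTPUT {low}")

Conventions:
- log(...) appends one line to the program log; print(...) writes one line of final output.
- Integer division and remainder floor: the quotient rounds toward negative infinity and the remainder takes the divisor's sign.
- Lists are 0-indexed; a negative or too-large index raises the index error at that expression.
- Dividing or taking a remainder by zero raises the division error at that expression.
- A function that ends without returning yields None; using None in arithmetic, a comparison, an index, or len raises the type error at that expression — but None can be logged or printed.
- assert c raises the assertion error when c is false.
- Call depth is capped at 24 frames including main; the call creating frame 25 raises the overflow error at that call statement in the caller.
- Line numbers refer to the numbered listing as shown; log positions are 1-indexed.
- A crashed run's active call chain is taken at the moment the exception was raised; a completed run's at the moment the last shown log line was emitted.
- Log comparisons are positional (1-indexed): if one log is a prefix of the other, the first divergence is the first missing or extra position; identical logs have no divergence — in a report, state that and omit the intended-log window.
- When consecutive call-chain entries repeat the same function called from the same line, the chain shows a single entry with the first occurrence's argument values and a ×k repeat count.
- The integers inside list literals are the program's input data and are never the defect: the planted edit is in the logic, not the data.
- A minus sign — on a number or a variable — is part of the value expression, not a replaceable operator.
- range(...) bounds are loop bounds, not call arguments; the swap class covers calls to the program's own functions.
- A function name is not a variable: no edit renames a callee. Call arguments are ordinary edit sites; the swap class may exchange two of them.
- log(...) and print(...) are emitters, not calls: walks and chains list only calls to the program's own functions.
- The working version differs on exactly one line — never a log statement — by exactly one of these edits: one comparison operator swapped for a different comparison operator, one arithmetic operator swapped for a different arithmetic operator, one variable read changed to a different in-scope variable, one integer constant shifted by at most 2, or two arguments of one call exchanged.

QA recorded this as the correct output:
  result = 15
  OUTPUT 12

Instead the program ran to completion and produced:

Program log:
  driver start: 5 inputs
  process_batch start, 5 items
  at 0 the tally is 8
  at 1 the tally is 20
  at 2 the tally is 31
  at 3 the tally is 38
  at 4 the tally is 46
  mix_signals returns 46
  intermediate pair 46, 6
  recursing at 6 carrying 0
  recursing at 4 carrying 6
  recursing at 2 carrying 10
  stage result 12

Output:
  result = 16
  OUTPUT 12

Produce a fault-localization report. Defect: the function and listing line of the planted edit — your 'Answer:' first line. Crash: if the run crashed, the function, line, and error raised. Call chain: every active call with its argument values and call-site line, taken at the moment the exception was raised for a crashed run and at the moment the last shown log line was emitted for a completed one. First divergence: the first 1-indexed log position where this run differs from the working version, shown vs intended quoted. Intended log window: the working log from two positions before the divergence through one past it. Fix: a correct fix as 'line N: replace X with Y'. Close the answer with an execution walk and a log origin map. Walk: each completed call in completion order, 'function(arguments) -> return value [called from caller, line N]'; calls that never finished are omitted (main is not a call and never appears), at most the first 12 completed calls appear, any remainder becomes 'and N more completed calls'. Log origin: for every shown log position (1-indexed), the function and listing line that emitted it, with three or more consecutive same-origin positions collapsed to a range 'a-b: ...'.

Answer: the defect is in main at line 28.
Key observation: The two runs log identically and part ways only at the printed values.
Call chain: main.
First divergence: none (the log streams are identical).
Execution walk:
  mix_signals([8, 12, 11, 7, 8]) -> 46  [called from process_batch, line 17]
  map_offsets(0, 12) -> 12  [called from map_offsets, line 5]
  map_offsets(2, 10) -> 12  [called from map_offsets, line 5]
  map_offsets(4, 6) -> 12  [called from map_offsets, line 5]
  map_offsets(6, 0) -> 12  [called from process_batch, line 20]
  process_batch([8, 12, 11, 7, 8]) -> 12  [called from main, line 26]
Log origin:
  1: from main, line 25
  2: from process_batch, line 16
  3-7: from mix_signals, line 11
  8: from mix_signals, line 12
  9: from process_batch, line 19
  10-12: from map_offsets, line 4
  13: from main, line 27
A correct fix: line 28: replace `4` with `3`.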